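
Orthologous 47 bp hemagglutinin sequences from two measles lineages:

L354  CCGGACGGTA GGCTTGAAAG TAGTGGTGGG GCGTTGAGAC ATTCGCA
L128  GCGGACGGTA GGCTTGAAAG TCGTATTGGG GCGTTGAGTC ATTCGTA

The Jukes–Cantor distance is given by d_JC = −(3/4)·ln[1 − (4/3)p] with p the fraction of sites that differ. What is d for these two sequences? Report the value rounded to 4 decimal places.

0.1399

Differing sites — 1:C/G; 22:A/C; 25:G/A; 26:G/T; 39:A/T; 46:C/T.
p = 6/47 = 0.127660.
d = −0.75 · ln(1 − (4/3)·0.127660) = −0.75 · ln(0.829787) = −0.75 · (-0.186586) = 0.1399.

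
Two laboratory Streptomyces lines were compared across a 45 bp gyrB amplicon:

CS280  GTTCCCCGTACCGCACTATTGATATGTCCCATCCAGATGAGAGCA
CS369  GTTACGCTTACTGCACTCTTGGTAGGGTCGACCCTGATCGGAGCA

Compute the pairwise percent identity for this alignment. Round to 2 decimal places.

Mismatches occur at site 4 (C→A), site 6 (C→G), site 8 (G→T), site 12 (C→T), site 18 (A→C), site 22 (A→G), site 25 (T→G), site 27 (T→G), site 28 (C→T), site 30 (C→G), site 32 (T→C), site 35 (A→T), site 39 (G→C), site 40 (A→G).
31 of the 45 sites match, so the percent identity is 31/45 × 100 = 68.89%.

68.89%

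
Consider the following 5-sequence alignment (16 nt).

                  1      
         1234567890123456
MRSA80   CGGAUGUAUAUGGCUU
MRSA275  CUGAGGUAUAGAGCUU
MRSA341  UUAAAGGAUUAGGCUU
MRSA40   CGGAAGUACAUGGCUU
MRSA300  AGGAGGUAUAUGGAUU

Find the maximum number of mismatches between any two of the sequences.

Pairwise Hamming distances:
  MRSA80 vs MRSA275: 4
  MRSA80 vs MRSA341: 7
  MRSA80 vs MRSA40: 2
  MRSA80 vs MRSA300: 3
  MRSA275 vs MRSA341: 7
  MRSA275 vs MRSA40: 5
  MRSA275 vs MRSA300: 5
  MRSA341 vs MRSA40: 7
  MRSA341 vs MRSA300: 8
  MRSA40 vs MRSA300: 4
The largest is 8, between MRSA341 and MRSA300.

8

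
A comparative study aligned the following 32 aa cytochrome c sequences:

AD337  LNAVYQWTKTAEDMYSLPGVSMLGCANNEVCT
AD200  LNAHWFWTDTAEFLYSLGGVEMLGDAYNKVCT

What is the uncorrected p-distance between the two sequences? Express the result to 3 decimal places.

0.344

Differing sites — 4:V/H; 5:Y/W; 6:Q/F; 9:K/D; 13:D/F; 14:M/L; 18:P/G; 21:S/E; 25:C/D; 27:N/Y; 29:E/K.
There are 11 differences over 32 sites, so p = 11/32 = 0.344.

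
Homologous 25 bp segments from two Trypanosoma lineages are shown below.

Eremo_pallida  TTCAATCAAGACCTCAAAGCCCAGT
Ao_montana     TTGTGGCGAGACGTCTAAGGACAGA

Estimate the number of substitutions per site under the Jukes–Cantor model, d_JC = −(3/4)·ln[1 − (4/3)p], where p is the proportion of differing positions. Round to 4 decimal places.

0.5716

The sequences differ at positions 3 (C/G), 4 (A/T), 5 (A/G), 6 (T/G), 8 (A/G), 13 (C/G), 16 (A/T), 20 (C/G), 21 (C/A), 25 (T/A).
p = 10/25 = 0.400000.
d = −0.75 · ln(1 − (4/3)·0.400000) = −0.75 · ln(0.466667) = −0.75 · (-0.762139) = 0.5716.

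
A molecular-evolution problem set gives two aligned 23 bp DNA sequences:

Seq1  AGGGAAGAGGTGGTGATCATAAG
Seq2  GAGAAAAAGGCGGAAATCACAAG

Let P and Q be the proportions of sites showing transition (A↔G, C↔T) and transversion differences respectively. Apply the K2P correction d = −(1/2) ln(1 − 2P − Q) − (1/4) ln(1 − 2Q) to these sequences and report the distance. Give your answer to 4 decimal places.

0.5508

Mismatches occur at site 1 (A/G, transition), site 2 (G/A, transition), site 4 (G/A, transition), site 7 (G/A, transition), site 11 (T/C, transition), site 14 (T/A, transversion), site 15 (G/A, transition), site 20 (T/C, transition).
Of the 8 differences, 7 transitions and 1 transversion over 23 sites: P = 7/23 = 0.304348, Q = 1/23 = 0.043478.
d = −0.5·ln(0.347826) − 0.25·ln(0.913044) = −0.5·(-1.056053) − 0.25·(-0.090971) = 0.5508.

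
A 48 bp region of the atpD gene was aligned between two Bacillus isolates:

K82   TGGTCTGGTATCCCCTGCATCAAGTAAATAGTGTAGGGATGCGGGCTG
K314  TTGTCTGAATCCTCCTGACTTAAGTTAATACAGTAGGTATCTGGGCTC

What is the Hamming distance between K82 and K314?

The sequences differ at positions 2 (G/T), 8 (G/A), 9 (T/A), 10 (A/T), 11 (T/C), 13 (C/T), 18 (C/A), 19 (A/C), 21 (C/T), 26 (A/T), 31 (G/C), 32 (T/A), 38 (G/T), 41 (G/C), 42 (C/T), 48 (G/C).
That gives 16 mismatches out of 48 aligned sites, so the Hamming distance is 16.

16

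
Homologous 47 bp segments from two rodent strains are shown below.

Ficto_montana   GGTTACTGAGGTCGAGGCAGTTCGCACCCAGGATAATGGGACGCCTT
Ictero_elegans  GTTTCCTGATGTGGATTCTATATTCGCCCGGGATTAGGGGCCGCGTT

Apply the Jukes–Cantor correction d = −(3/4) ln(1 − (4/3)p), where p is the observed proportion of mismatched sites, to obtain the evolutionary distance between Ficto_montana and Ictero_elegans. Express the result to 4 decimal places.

0.4937

The sequences differ at positions 2 (G/T), 5 (A/C), 10 (G/T), 13 (C/G), 16 (G/T), 17 (G/T), 19 (A/T), 20 (G/A), 22 (T/A), 23 (C/T), 24 (G/T), 26 (A/G), 30 (A/G), 35 (A/T), 37 (T/G), 41 (A/C), 45 (C/G).
p = 17/47 = 0.361702.
d = −0.75 · ln(1 − (4/3)·0.361702) = −0.75 · ln(0.517731) = −0.75 · (-0.658299) = 0.4937.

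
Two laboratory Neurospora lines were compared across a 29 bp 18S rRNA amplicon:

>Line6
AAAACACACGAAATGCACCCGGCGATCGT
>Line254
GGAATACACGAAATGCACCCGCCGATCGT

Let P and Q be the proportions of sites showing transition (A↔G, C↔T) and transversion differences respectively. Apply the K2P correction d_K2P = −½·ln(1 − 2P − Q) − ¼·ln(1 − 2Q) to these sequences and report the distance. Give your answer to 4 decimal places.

Mismatches occur at site 1 (A/G, transition), site 2 (A/G, transition), site 5 (C/T, transition), site 22 (G/C, transversion).
Of the 4 differences, 3 transitions and 1 transversion over 29 sites: P = 3/29 = 0.103448, Q = 1/29 = 0.034483.
d = −0.5·ln(0.758621) − 0.25·ln(0.931034) = −0.5·(-0.276253) − 0.25·(-0.071459) = 0.1560.

0.1560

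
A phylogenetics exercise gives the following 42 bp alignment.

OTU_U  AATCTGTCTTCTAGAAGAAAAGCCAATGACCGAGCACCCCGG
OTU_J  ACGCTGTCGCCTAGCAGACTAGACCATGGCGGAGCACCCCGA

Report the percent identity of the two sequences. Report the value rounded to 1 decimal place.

Mismatches occur at site 2 (A→C), site 3 (T→G), site 9 (T→G), site 10 (T→C), site 15 (A→C), site 19 (A→C), site 20 (A→T), site 23 (C→A), site 25 (A→C), site 29 (A→G), site 31 (C→G), site 42 (G→A).
30 of the 42 sites match, so the percent identity is 30/42 × 100 = 71.4%.

71.4%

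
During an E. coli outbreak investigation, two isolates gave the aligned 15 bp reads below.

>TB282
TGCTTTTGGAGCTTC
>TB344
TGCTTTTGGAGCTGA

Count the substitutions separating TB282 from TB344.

The sequences differ at positions 14 (T/G), 15 (C/A).
That gives 2 mismatches out of 15 aligned sites, so the Hamming distance is 2.

2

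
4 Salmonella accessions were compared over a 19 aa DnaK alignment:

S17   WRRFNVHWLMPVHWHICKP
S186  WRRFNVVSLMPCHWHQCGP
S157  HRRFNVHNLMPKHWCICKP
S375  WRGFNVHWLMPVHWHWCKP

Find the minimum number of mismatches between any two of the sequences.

Pairwise Hamming distances:
  S17 vs S186: 5
  S17 vs S157: 4
  S17 vs S375: 2
  S186 vs S157: 7
  S186 vs S375: 6
  S157 vs S375: 6
The smallest is 2, between S17 and S375.

2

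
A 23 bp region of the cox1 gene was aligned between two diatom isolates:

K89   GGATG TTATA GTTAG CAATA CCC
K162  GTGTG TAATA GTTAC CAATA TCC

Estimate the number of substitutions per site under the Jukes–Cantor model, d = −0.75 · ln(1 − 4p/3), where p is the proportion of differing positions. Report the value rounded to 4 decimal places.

0.2567

Differing sites — 2:G/T; 3:A/G; 7:T/A; 15:G/C; 21:C/T.
p = 5/23 = 0.217391.
d = −0.75 · ln(1 − (4/3)·0.217391) = −0.75 · ln(0.710145) = −0.75 · (-0.342286) = 0.2567.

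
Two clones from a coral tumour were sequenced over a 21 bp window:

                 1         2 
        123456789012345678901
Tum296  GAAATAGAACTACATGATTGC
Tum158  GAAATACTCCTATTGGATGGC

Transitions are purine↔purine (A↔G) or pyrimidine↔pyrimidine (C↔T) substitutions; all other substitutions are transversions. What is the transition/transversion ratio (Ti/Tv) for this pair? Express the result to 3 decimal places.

Mismatches occur at site 7 (G↔C, transversion), site 8 (A↔T, transversion), site 9 (A↔C, transversion), site 13 (C↔T, transition), site 14 (A↔T, transversion), site 15 (T↔G, transversion), site 19 (T↔G, transversion).
Of the 7 differences, 1 transition and 6 transversions, so Ti/Tv = 1/6 = 0.167.

0.167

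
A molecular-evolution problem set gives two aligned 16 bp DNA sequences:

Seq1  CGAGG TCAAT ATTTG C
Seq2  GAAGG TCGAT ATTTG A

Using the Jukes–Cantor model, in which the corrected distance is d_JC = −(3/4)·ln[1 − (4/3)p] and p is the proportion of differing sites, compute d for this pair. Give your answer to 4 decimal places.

0.3041

The sequences differ at positions 1 (C/G), 2 (G/A), 8 (A/G), 16 (C/A).
p = 4/16 = 0.250000.
d = −0.75 · ln(1 − (4/3)·0.250000) = −0.75 · ln(0.666667) = −0.75 · (-0.405465) = 0.3041.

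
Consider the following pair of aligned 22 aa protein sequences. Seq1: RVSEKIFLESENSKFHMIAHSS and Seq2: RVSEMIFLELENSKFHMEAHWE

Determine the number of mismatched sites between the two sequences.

5

Mismatches occur at site 5 (K/M), site 10 (S/L), site 18 (I/E), site 21 (S/W), site 22 (S/E).
That gives 5 mismatches out of 22 aligned sites, so the Hamming distance is 5.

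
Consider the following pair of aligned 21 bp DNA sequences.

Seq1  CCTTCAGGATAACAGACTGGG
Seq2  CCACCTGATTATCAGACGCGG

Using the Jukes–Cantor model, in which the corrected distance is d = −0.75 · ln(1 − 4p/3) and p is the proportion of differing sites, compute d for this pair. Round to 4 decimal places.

0.5319

Mismatches occur at site 3 (T→A), site 4 (T→C), site 6 (A→T), site 8 (G→A), site 9 (A→T), site 12 (A→T), site 18 (T→G), site 19 (G→C).
p = 8/21 = 0.380952.
d = −0.75 · ln(1 − (4/3)·0.380952) = −0.75 · ln(0.492064) = −0.75 · (-0.709146) = 0.5319.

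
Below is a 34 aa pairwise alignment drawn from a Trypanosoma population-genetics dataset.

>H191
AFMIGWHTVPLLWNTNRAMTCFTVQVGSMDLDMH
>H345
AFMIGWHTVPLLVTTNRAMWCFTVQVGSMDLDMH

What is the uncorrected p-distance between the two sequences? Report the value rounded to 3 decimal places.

Differing sites — 13:W/V; 14:N/T; 20:T/W.
There are 3 differences over 34 sites, so p = 3/34 = 0.088.

0.088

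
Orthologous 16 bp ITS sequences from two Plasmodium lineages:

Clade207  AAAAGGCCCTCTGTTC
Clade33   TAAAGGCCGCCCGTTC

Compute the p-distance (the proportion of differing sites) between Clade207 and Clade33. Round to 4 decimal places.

0.2500

Mismatches occur at site 1 (A/T), site 9 (C/G), site 10 (T/C), site 12 (T/C).
There are 4 differences over 16 sites, so p = 4/16 = 0.2500.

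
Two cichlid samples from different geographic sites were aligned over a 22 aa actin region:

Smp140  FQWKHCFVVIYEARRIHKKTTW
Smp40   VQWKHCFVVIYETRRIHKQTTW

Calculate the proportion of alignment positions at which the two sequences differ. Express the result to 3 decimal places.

Differing sites — 1:F/V; 13:A/T; 19:K/Q.
There are 3 differences over 22 sites, so p = 3/22 = 0.136.

0.136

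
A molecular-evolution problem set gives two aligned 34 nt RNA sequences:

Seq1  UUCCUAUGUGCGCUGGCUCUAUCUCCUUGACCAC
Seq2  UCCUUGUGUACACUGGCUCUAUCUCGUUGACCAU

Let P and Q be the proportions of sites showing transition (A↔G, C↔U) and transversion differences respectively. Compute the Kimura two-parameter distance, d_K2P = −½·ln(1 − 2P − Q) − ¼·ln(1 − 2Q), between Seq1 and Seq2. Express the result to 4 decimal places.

Differing sites — 2:U/C (Ti); 4:C/U (Ti); 6:A/G (Ti); 10:G/A (Ti); 12:G/A (Ti); 26:C/G (Tv); 34:C/U (Ti).
Of the 7 differences, 6 transitions and 1 transversion over 34 sites: P = 6/34 = 0.176471, Q = 1/34 = 0.029412.
d = −0.5·ln(0.617646) − 0.25·ln(0.941176) = −0.5·(-0.481840) − 0.25·(-0.060625) = 0.2561.

0.2561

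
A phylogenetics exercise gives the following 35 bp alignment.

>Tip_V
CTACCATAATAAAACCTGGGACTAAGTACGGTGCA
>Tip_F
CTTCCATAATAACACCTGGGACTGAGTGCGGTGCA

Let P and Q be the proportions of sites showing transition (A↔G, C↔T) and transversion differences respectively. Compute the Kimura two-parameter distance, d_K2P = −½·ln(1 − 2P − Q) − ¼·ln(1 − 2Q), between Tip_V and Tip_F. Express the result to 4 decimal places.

The sequences differ at positions 3 (A/T, transversion), 13 (A/C, transversion), 24 (A/G, transition), 28 (A/G, transition).
Of the 4 differences, 2 transitions and 2 transversions over 35 sites: P = 2/35 = 0.057143, Q = 2/35 = 0.057143.
d = −0.5·ln(0.828571) − 0.25·ln(0.885714) = −0.5·(-0.188053) − 0.25·(-0.121361) = 0.1244.

0.1244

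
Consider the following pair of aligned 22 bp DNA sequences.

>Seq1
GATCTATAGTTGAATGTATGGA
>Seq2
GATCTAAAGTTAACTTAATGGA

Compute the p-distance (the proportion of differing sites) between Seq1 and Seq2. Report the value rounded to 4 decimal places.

The sequences differ at positions 7 (T/A), 12 (G/A), 14 (A/C), 16 (G/T), 17 (T/A).
There are 5 differences over 22 sites, so p = 5/22 = 0.2273.

0.2273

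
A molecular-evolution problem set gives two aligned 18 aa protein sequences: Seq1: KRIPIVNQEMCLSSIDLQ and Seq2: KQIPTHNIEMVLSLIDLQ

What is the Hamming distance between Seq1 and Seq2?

Differing sites — 2:R/Q; 5:I/T; 6:V/H; 8:Q/I; 11:C/V; 14:S/L.
That gives 6 mismatches out of 18 aligned sites, so the Hamming distance is 6.

6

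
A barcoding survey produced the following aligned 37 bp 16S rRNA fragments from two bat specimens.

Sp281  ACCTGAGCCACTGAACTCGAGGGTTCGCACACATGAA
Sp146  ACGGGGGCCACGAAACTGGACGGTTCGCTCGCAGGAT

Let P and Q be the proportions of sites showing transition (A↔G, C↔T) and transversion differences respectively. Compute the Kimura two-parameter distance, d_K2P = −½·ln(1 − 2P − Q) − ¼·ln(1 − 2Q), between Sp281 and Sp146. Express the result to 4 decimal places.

The sequences differ at positions 3 (C/G, transversion), 4 (T/G, transversion), 6 (A/G, transition), 12 (T/G, transversion), 13 (G/A, transition), 18 (C/G, transversion), 21 (G/C, transversion), 29 (A/T, transversion), 31 (A/G, transition), 34 (T/G, transversion), 37 (A/T, transversion).
Of the 11 differences, 3 transitions and 8 transversions over 37 sites: P = 3/37 = 0.081081, Q = 8/37 = 0.216216.
d = −0.5·ln(0.621622) − 0.25·ln(0.567568) = −0.5·(-0.475423) − 0.25·(-0.566395) = 0.3793.

0.3793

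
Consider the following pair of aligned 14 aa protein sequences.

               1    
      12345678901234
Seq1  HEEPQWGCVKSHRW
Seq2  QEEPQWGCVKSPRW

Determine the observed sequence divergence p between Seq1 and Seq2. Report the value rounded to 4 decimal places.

Mismatches occur at site 1 (H↔Q), site 12 (H↔P).
There are 2 differences over 14 sites, so p = 2/14 = 0.1429.

0.1429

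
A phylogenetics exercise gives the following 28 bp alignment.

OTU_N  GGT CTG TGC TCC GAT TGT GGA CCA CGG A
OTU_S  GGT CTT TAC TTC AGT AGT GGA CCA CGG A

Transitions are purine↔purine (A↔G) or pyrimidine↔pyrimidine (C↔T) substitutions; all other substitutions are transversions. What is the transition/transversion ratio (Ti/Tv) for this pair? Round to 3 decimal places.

2.000

The sequences differ at positions 6 (G/T, transversion), 8 (G/A, transition), 11 (C/T, transition), 13 (G/A, transition), 14 (A/G, transition), 16 (T/A, transversion).
Of the 6 differences, 4 transitions and 2 transversions, so Ti/Tv = 4/2 = 2.000.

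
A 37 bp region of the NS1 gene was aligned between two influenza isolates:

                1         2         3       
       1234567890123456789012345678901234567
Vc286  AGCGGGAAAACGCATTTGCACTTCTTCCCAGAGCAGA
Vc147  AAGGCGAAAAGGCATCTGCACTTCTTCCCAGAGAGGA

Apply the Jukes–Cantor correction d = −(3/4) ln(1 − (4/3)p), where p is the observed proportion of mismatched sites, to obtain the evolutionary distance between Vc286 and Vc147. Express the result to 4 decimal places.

Differing sites — 2:G/A; 3:C/G; 5:G/C; 11:C/G; 16:T/C; 34:C/A; 35:A/G.
p = 7/37 = 0.189189.
d = −0.75 · ln(1 − (4/3)·0.189189) = −0.75 · ln(0.747748) = −0.75 · (-0.290689) = 0.2180.

0.2180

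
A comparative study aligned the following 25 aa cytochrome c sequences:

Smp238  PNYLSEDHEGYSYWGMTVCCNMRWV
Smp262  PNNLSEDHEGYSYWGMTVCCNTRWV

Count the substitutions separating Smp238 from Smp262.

2

Differing sites — 3:Y/N; 22:M/T.
That gives 2 mismatches out of 25 aligned sites, so the Hamming distance is 2.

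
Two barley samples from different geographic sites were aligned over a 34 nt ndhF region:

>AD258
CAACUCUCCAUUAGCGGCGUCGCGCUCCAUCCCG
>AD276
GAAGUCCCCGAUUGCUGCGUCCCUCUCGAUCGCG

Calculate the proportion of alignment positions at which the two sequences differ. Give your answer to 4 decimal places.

Differing sites — 1:C/G; 4:C/G; 7:U/C; 10:A/G; 11:U/A; 13:A/U; 16:G/U; 22:G/C; 24:G/U; 28:C/G; 32:C/G.
There are 11 differences over 34 sites, so p = 11/34 = 0.3235.

0.3235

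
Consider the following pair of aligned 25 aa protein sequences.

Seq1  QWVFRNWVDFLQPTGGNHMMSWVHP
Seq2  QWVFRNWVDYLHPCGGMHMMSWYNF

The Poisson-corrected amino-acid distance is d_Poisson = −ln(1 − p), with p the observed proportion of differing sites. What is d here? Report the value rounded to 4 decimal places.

Mismatches occur at site 10 (F↔Y), site 12 (Q↔H), site 14 (T↔C), site 17 (N↔M), site 23 (V↔Y), site 24 (H↔N), site 25 (P↔F).
p = 7/25 = 0.280000.
d = −ln(1 − 0.280000) = −ln(0.720000) = 0.3285.

0.3285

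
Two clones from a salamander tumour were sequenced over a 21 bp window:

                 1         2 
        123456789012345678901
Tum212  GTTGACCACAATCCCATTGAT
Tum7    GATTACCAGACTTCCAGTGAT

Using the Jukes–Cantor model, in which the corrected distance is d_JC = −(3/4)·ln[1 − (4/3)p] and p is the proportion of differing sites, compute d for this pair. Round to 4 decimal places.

0.3597

Differing sites — 2:T/A; 4:G/T; 9:C/G; 11:A/C; 13:C/T; 17:T/G.
p = 6/21 = 0.285714.
d = −0.75 · ln(1 − (4/3)·0.285714) = −0.75 · ln(0.619048) = −0.75 · (-0.479572) = 0.3597.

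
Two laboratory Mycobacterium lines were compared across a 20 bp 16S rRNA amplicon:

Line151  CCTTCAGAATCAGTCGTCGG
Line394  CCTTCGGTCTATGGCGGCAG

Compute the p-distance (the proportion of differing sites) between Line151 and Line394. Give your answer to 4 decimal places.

0.4000

Differing sites — 6:A/G; 8:A/T; 9:A/C; 11:C/A; 12:A/T; 14:T/G; 17:T/G; 19:G/A.
There are 8 differences over 20 sites, so p = 8/20 = 0.4000.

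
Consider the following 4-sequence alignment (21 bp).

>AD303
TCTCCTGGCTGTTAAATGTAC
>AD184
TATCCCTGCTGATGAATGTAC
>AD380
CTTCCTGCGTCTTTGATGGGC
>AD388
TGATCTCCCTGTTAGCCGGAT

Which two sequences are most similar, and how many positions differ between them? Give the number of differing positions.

5

Pairwise Hamming distances:
  AD303 vs AD184: 5
  AD303 vs AD380: 9
  AD303 vs AD388: 10
  AD184 vs AD380: 12
  AD184 vs AD388: 13
  AD380 vs AD388: 12
The smallest is 5, between AD303 and AD184.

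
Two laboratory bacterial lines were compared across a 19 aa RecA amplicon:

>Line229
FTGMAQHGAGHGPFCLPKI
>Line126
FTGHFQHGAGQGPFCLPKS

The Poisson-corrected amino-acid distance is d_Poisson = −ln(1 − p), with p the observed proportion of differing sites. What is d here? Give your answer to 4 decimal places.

0.2364

Mismatches occur at site 4 (M↔H), site 5 (A↔F), site 11 (H↔Q), site 19 (I↔S).
p = 4/19 = 0.210526.
d = −ln(1 − 0.210526) = −ln(0.789474) = 0.2364.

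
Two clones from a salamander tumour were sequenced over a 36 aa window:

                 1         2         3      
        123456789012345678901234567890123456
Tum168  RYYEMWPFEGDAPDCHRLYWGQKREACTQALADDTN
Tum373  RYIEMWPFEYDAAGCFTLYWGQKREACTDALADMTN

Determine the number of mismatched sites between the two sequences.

8

Mismatches occur at site 3 (Y→I), site 10 (G→Y), site 13 (P→A), site 14 (D→G), site 16 (H→F), site 17 (R→T), site 29 (Q→D), site 34 (D→M).
That gives 8 mismatches out of 36 aligned sites, so the Hamming distance is 8.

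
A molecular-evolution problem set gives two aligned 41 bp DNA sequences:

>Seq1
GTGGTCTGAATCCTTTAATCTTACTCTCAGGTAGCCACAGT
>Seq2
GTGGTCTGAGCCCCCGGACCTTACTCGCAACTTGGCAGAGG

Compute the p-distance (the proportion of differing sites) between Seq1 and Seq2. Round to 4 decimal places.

Differing sites — 10:A/G; 11:T/C; 14:T/C; 15:T/C; 16:T/G; 17:A/G; 19:T/C; 27:T/G; 30:G/A; 31:G/C; 33:A/T; 35:C/G; 38:C/G; 41:T/G.
There are 14 differences over 41 sites, so p = 14/41 = 0.3415.

0.3415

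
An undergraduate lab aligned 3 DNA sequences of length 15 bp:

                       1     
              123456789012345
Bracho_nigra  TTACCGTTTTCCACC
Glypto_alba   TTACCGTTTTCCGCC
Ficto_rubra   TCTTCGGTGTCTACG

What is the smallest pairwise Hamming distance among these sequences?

1

Pairwise Hamming distances:
  Bracho_nigra vs Glypto_alba: 1
  Bracho_nigra vs Ficto_rubra: 7
  Glypto_alba vs Ficto_rubra: 8
The smallest is 1, between Bracho_nigra and Glypto_alba.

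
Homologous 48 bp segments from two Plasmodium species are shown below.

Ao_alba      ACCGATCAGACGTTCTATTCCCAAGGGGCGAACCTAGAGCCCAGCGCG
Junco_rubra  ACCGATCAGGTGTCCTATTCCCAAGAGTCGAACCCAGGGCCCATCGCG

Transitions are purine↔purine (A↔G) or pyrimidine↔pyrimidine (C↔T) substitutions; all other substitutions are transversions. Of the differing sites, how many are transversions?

2

Differing sites — 10:A/G (Ti); 11:C/T (Ti); 14:T/C (Ti); 26:G/A (Ti); 28:G/T (Tv); 35:T/C (Ti); 38:A/G (Ti); 44:G/T (Tv).
Of the 8 differences, 6 transitions and 2 transversions, so the answer is 2.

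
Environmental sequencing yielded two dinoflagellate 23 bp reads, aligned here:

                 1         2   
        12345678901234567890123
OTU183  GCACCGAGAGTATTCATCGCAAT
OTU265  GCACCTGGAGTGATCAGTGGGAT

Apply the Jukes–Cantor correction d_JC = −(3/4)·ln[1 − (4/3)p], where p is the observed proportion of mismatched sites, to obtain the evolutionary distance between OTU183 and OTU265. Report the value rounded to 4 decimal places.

Mismatches occur at site 6 (G↔T), site 7 (A↔G), site 12 (A↔G), site 13 (T↔A), site 17 (T↔G), site 18 (C↔T), site 20 (C↔G), site 21 (A↔G).
p = 8/23 = 0.347826.
d = −0.75 · ln(1 − (4/3)·0.347826) = −0.75 · ln(0.536232) = −0.75 · (-0.623188) = 0.4674.

0.4674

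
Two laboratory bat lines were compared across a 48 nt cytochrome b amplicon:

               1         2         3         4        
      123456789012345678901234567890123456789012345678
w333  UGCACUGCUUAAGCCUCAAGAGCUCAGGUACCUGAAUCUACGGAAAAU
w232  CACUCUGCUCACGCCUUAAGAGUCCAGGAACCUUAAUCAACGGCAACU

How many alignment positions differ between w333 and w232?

Differing sites — 1:U/C; 2:G/A; 4:A/U; 10:U/C; 12:A/C; 17:C/U; 23:C/U; 24:U/C; 29:U/A; 34:G/U; 39:U/A; 44:A/C; 47:A/C.
That gives 13 mismatches out of 48 aligned sites, so the Hamming distance is 13.

13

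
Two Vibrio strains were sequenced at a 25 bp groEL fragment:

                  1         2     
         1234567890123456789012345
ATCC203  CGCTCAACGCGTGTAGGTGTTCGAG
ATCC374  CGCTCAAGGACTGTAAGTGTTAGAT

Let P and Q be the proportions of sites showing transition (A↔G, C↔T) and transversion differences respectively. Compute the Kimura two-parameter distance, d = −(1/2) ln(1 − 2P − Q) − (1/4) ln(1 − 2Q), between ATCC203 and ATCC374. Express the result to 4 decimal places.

0.2920

The sequences differ at positions 8 (C/G, transversion), 10 (C/A, transversion), 11 (G/C, transversion), 16 (G/A, transition), 22 (C/A, transversion), 25 (G/T, transversion).
Of the 6 differences, 1 transition and 5 transversions over 25 sites: P = 1/25 = 0.040000, Q = 5/25 = 0.200000.
d = −0.5·ln(0.720000) − 0.25·ln(0.600000) = −0.5·(-0.328504) − 0.25·(-0.510826) = 0.2920.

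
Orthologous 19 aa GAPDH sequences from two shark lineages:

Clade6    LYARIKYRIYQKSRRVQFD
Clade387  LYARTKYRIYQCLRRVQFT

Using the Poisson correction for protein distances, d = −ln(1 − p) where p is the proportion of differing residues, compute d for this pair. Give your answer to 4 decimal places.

Mismatches occur at site 5 (I/T), site 12 (K/C), site 13 (S/L), site 19 (D/T).
p = 4/19 = 0.210526.
d = −ln(1 − 0.210526) = −ln(0.789474) = 0.2364.

0.2364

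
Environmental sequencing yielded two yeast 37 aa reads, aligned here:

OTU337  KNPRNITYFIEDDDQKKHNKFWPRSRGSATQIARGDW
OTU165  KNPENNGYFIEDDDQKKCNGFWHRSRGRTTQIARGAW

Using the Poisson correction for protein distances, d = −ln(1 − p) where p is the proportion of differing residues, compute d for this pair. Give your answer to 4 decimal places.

The sequences differ at positions 4 (R/E), 6 (I/N), 7 (T/G), 18 (H/C), 20 (K/G), 23 (P/H), 28 (S/R), 29 (A/T), 36 (D/A).
p = 9/37 = 0.243243.
d = −ln(1 − 0.243243) = −ln(0.756757) = 0.2787.

0.2787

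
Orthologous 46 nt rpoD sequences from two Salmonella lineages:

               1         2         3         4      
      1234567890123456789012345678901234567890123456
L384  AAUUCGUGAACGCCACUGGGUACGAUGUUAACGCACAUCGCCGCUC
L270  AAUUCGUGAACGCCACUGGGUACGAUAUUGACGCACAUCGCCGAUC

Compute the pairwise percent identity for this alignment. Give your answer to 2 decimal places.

93.48%

The sequences differ at positions 27 (G/A), 30 (A/G), 44 (C/A).
43 of the 46 sites match, so the percent identity is 43/46 × 100 = 93.48%.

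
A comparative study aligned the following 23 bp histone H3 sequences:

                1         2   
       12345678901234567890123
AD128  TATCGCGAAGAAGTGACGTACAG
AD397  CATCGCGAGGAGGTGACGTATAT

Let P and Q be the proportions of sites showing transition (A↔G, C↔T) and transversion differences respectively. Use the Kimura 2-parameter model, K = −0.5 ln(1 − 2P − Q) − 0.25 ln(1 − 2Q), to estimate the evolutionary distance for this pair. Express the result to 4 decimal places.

Differing sites — 1:T/C (Ti); 9:A/G (Ti); 12:A/G (Ti); 21:C/T (Ti); 23:G/T (Tv).
Of the 5 differences, 4 transitions and 1 transversion over 23 sites: P = 4/23 = 0.173913, Q = 1/23 = 0.043478.
d = −0.5·ln(0.608696) − 0.25·ln(0.913044) = −0.5·(-0.496436) − 0.25·(-0.090971) = 0.2710.

0.2710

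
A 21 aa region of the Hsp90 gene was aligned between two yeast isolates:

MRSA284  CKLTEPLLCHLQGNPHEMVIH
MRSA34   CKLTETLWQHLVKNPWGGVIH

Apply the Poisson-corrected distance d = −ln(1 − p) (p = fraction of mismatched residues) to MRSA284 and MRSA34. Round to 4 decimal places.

0.4796

Differing sites — 6:P/T; 8:L/W; 9:C/Q; 12:Q/V; 13:G/K; 16:H/W; 17:E/G; 18:M/G.
p = 8/21 = 0.380952.
d = −ln(1 − 0.380952) = −ln(0.619048) = 0.4796.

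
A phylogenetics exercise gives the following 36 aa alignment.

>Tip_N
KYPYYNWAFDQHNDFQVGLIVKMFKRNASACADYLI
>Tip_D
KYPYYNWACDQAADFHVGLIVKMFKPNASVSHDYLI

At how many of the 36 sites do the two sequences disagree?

8

Mismatches occur at site 9 (F/C), site 12 (H/A), site 13 (N/A), site 16 (Q/H), site 26 (R/P), site 30 (A/V), site 31 (C/S), site 32 (A/H).
That gives 8 mismatches out of 36 aligned sites, so the Hamming distance is 8.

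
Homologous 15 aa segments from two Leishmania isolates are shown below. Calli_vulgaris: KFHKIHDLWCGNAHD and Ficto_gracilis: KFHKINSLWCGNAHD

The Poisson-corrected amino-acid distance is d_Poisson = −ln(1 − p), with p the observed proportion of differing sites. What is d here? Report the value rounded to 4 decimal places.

Differing sites — 6:H/N; 7:D/S.
p = 2/15 = 0.133333.
d = −ln(1 − 0.133333) = −ln(0.866667) = 0.1431.

0.1431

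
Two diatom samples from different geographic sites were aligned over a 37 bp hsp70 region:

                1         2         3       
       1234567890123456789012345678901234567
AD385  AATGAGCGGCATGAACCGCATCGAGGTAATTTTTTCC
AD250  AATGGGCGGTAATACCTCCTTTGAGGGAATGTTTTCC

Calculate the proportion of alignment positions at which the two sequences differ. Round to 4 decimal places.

0.2973

Differing sites — 5:A/G; 10:C/T; 12:T/A; 13:G/T; 15:A/C; 17:C/T; 18:G/C; 20:A/T; 22:C/T; 27:T/G; 31:T/G.
There are 11 differences over 37 sites, so p = 11/37 = 0.2973.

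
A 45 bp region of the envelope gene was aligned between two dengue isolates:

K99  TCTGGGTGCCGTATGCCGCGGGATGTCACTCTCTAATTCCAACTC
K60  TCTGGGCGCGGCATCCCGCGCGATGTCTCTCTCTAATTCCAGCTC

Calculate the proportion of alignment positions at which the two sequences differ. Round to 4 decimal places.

Differing sites — 7:T/C; 10:C/G; 12:T/C; 15:G/C; 21:G/C; 28:A/T; 42:A/G.
There are 7 differences over 45 sites, so p = 7/45 = 0.1556.

0.1556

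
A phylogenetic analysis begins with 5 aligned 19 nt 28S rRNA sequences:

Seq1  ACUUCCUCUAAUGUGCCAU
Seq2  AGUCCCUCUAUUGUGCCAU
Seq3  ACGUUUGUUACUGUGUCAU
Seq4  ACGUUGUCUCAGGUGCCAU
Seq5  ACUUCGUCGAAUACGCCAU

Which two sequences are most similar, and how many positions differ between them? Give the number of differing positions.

Pairwise Hamming distances:
  Seq1 vs Seq2: 3
  Seq1 vs Seq3: 7
  Seq1 vs Seq4: 5
  Seq1 vs Seq5: 4
  Seq2 vs Seq3: 9
  Seq2 vs Seq4: 8
  Seq2 vs Seq5: 7
  Seq3 vs Seq4: 7
  Seq3 vs Seq5: 10
  Seq4 vs Seq5: 7
The smallest is 3, between Seq1 and Seq2.

3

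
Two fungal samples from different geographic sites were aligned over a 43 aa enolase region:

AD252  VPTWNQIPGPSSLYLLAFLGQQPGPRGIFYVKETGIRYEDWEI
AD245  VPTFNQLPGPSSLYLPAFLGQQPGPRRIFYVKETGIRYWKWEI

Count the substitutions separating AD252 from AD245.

Differing sites — 4:W/F; 7:I/L; 16:L/P; 27:G/R; 39:E/W; 40:D/K.
That gives 6 mismatches out of 43 aligned sites, so the Hamming distance is 6.

6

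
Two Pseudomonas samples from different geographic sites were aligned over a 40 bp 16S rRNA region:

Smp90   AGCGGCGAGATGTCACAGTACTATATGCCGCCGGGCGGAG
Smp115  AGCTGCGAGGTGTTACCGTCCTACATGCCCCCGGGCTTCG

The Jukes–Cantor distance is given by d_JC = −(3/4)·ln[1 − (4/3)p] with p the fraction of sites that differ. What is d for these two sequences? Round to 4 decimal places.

Differing sites — 4:G/T; 10:A/G; 14:C/T; 17:A/C; 20:A/C; 24:T/C; 30:G/C; 37:G/T; 38:G/T; 39:A/C.
p = 10/40 = 0.250000.
d = −0.75 · ln(1 − (4/3)·0.250000) = −0.75 · ln(0.666667) = −0.75 · (-0.405465) = 0.3041.

0.3041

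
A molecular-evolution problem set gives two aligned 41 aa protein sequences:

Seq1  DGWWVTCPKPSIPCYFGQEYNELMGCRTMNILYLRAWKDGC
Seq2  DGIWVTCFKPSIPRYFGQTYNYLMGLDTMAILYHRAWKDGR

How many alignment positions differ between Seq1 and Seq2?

10

Differing sites — 3:W/I; 8:P/F; 14:C/R; 19:E/T; 22:E/Y; 26:C/L; 27:R/D; 30:N/A; 34:L/H; 41:C/R.
That gives 10 mismatches out of 41 aligned sites, so the Hamming distance is 10.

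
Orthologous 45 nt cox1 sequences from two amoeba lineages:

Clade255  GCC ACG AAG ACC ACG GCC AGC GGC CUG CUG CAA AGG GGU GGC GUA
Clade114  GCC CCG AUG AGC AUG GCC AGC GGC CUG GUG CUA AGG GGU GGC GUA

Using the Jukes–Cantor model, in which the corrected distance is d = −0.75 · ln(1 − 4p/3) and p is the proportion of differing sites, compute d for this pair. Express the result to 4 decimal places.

0.1468

Mismatches occur at site 4 (A/C), site 8 (A/U), site 11 (C/G), site 14 (C/U), site 28 (C/G), site 32 (A/U).
p = 6/45 = 0.133333.
d = −0.75 · ln(1 − (4/3)·0.133333) = −0.75 · ln(0.822223) = −0.75 · (-0.195744) = 0.1468.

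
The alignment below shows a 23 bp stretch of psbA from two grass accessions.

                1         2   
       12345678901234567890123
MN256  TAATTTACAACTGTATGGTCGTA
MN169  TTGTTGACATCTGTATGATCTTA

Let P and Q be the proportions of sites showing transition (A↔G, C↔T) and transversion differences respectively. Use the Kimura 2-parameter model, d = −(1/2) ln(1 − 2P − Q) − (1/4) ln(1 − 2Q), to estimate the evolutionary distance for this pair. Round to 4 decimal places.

Mismatches occur at site 2 (A/T, transversion), site 3 (A/G, transition), site 6 (T/G, transversion), site 10 (A/T, transversion), site 18 (G/A, transition), site 21 (G/T, transversion).
Of the 6 differences, 2 transitions and 4 transversions over 23 sites: P = 2/23 = 0.086957, Q = 4/23 = 0.173913.
d = −0.5·ln(0.652173) − 0.25·ln(0.652174) = −0.5·(-0.427445) − 0.25·(-0.427444) = 0.3206.

0.3206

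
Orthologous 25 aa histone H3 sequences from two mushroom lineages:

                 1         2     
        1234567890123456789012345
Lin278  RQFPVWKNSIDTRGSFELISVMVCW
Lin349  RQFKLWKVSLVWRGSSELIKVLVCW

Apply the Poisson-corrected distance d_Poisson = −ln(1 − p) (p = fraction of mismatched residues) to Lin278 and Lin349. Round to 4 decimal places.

The sequences differ at positions 4 (P/K), 5 (V/L), 8 (N/V), 10 (I/L), 11 (D/V), 12 (T/W), 16 (F/S), 20 (S/K), 22 (M/L).
p = 9/25 = 0.360000.
d = −ln(1 − 0.360000) = −ln(0.640000) = 0.4463.

0.4463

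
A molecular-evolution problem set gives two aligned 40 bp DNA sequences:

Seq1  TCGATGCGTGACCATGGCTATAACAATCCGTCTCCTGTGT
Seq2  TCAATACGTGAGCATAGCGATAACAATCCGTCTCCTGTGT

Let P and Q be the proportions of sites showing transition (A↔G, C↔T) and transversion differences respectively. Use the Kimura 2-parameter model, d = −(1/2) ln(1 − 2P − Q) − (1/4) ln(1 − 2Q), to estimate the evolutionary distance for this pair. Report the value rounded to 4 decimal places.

0.1379

Mismatches occur at site 3 (G/A, transition), site 6 (G/A, transition), site 12 (C/G, transversion), site 16 (G/A, transition), site 19 (T/G, transversion).
Of the 5 differences, 3 transitions and 2 transversions over 40 sites: P = 3/40 = 0.075000, Q = 2/40 = 0.050000.
d = −0.5·ln(0.800000) − 0.25·ln(0.900000) = −0.5·(-0.223144) − 0.25·(-0.105361) = 0.1379.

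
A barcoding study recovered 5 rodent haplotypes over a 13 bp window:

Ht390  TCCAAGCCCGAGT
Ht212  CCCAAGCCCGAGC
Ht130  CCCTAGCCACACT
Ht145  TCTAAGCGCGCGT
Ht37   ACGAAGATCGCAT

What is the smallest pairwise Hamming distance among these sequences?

2

Pairwise Hamming distances:
  Ht390 vs Ht212: 2
  Ht390 vs Ht130: 5
  Ht390 vs Ht145: 3
  Ht390 vs Ht37: 6
  Ht212 vs Ht130: 5
  Ht212 vs Ht145: 5
  Ht212 vs Ht37: 7
  Ht130 vs Ht145: 8
  Ht130 vs Ht37: 9
  Ht145 vs Ht37: 5
The smallest is 2, between Ht390 and Ht212.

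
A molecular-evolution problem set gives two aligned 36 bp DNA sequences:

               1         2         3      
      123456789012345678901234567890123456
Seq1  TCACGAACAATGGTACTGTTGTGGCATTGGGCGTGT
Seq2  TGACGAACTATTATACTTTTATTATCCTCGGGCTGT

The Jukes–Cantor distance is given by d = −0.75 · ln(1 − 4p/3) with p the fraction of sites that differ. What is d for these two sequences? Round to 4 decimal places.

0.5482

Differing sites — 2:C/G; 9:A/T; 12:G/T; 13:G/A; 18:G/T; 21:G/A; 23:G/T; 24:G/A; 25:C/T; 26:A/C; 27:T/C; 29:G/C; 32:C/G; 33:G/C.
p = 14/36 = 0.388889.
d = −0.75 · ln(1 − (4/3)·0.388889) = −0.75 · ln(0.481481) = −0.75 · (-0.730889) = 0.5482.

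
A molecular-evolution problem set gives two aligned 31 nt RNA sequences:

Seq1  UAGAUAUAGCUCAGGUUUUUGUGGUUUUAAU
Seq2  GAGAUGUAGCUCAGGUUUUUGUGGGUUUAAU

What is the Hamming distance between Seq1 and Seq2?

Differing sites — 1:U/G; 6:A/G; 25:U/G.
That gives 3 mismatches out of 31 aligned sites, so the Hamming distance is 3.

3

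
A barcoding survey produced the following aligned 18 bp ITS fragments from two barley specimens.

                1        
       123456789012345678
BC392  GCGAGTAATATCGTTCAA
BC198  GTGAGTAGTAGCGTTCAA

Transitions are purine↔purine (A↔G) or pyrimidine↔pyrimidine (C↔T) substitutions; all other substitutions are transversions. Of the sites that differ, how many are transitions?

The sequences differ at positions 2 (C/T, transition), 8 (A/G, transition), 11 (T/G, transversion).
Of the 3 differences, 2 transitions and 1 transversion, so the answer is 2.

2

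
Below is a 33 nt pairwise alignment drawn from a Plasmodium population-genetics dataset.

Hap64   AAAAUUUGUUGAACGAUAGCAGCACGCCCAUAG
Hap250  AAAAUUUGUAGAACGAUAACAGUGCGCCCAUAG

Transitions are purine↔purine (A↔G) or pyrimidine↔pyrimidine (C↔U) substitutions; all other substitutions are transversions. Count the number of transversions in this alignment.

1

The sequences differ at positions 10 (U/A, transversion), 19 (G/A, transition), 23 (C/U, transition), 24 (A/G, transition).
Of the 4 differences, 3 transitions and 1 transversion, so the answer is 1.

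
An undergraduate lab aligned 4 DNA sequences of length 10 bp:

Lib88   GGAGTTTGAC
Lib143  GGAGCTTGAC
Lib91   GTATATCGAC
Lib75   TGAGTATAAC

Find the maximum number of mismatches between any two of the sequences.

Pairwise Hamming distances:
  Lib88 vs Lib143: 1
  Lib88 vs Lib91: 4
  Lib88 vs Lib75: 3
  Lib143 vs Lib91: 4
  Lib143 vs Lib75: 4
  Lib91 vs Lib75: 7
The largest is 7, between Lib91 and Lib75.

7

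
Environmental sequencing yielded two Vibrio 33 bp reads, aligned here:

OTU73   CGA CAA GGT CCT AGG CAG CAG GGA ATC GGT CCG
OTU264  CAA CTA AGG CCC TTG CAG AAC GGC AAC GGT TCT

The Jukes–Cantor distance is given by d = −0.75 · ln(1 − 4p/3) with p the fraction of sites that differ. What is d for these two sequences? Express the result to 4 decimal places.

0.5587

The sequences differ at positions 2 (G/A), 5 (A/T), 7 (G/A), 9 (T/G), 12 (T/C), 13 (A/T), 14 (G/T), 19 (C/A), 21 (G/C), 24 (A/C), 26 (T/A), 31 (C/T), 33 (G/T).
p = 13/33 = 0.393939.
d = −0.75 · ln(1 − (4/3)·0.393939) = −0.75 · ln(0.474748) = −0.75 · (-0.744971) = 0.5587.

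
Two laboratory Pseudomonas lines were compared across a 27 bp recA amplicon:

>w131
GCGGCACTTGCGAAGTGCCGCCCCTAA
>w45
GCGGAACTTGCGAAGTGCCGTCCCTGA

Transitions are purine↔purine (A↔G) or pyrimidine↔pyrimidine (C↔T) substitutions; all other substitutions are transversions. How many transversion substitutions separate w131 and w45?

Mismatches occur at site 5 (C/A, transversion), site 21 (C/T, transition), site 26 (A/G, transition).
Of the 3 differences, 2 transitions and 1 transversion, so the answer is 1.

1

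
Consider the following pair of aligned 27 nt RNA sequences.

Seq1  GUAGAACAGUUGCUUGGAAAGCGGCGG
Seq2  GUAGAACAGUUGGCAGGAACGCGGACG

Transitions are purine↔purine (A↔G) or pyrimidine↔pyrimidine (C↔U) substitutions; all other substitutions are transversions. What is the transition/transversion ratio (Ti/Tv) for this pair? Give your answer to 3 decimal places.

0.200

Differing sites — 13:C/G (Tv); 14:U/C (Ti); 15:U/A (Tv); 20:A/C (Tv); 25:C/A (Tv); 26:G/C (Tv).
Of the 6 differences, 1 transition and 5 transversions, so Ti/Tv = 1/5 = 0.200.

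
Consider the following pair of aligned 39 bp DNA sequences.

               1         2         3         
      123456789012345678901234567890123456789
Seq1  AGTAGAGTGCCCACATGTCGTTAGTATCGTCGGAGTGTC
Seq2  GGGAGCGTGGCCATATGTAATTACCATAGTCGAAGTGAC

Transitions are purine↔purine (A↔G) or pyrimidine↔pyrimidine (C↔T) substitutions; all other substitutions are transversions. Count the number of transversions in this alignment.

7

Differing sites — 1:A/G (Ti); 3:T/G (Tv); 6:A/C (Tv); 10:C/G (Tv); 14:C/T (Ti); 19:C/A (Tv); 20:G/A (Ti); 24:G/C (Tv); 25:T/C (Ti); 28:C/A (Tv); 33:G/A (Ti); 38:T/A (Tv).
Of the 12 differences, 5 transitions and 7 transversions, so the answer is 7.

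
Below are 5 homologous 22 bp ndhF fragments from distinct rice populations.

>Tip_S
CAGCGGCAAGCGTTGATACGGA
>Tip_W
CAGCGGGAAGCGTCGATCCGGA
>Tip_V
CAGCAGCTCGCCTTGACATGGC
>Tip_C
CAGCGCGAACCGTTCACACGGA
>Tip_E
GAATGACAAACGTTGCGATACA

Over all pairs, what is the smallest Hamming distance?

Pairwise Hamming distances:
  Tip_S vs Tip_W: 3
  Tip_S vs Tip_V: 7
  Tip_S vs Tip_C: 5
  Tip_S vs Tip_E: 10
  Tip_W vs Tip_V: 10
  Tip_W vs Tip_C: 6
  Tip_W vs Tip_E: 13
  Tip_V vs Tip_C: 10
  Tip_V vs Tip_E: 14
  Tip_C vs Tip_E: 12
The smallest is 3, between Tip_S and Tip_W.

3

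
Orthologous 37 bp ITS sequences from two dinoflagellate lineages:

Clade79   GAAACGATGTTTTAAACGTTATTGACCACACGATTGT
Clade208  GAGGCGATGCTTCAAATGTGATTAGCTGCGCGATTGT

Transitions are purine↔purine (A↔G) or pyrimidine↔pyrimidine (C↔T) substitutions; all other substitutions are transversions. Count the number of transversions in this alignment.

1

The sequences differ at positions 3 (A/G, transition), 4 (A/G, transition), 10 (T/C, transition), 13 (T/C, transition), 17 (C/T, transition), 20 (T/G, transversion), 24 (G/A, transition), 25 (A/G, transition), 27 (C/T, transition), 28 (A/G, transition), 30 (A/G, transition).
Of the 11 differences, 10 transitions and 1 transversion, so the answer is 1.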